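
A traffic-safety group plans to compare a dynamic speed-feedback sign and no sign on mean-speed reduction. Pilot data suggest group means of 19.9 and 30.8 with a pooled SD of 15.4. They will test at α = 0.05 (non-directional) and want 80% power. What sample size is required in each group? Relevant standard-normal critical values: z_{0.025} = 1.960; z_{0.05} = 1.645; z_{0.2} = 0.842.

Cohen's d = |M₁ − M₂| / SD_pooled = |19.9 − 30.8| / 15.4 = 10.9 / 15.4 = 0.708.
For two independent groups with equal n: n = 2·((z_{α/2} + z_β) / d)².
z_{α/2} + z_β = 1.960 + 0.842 = 2.802.
n = 2 × (2.802 / 0.708)² = 2 × 3.958² = 2 × 15.66 = 31.3.
Round up to the next whole participant.

n = 32 per group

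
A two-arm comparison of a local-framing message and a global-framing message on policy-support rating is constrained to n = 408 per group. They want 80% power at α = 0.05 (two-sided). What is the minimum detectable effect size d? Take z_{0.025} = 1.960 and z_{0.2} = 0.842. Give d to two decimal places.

For two independent groups of n = 408 each: d_min = (z_{α/2} + z_β)·√(2/n).
z-sum = 1.960 + 0.842 = 2.802.
d_min = 2.802 × √(2/408) = 2.802 × 0.0700 = 0.196.

d_min ≈ 0.20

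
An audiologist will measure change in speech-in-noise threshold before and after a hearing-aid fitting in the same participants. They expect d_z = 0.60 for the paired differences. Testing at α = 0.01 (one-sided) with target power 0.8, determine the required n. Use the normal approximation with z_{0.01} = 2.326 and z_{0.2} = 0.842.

n = 28 pairs

For a paired (one-sample on differences) test: n = ((z_{α} + z_β) / d)².
z_{α} + z_β = 2.326 + 0.842 = 3.168.
n = (3.168 / 0.60)² = 5.280² = 27.88.
Round up.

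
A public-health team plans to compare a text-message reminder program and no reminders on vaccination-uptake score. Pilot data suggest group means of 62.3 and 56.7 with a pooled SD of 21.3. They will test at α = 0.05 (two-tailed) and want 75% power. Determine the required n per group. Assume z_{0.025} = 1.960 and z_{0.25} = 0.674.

n = 201 per group

Cohen's d = |M₁ − M₂| / SD_pooled = |62.3 − 56.7| / 21.3 = 5.6 / 21.3 = 0.263.
For two independent groups with equal n: n = 2·((z_{α/2} + z_β) / d)².
z_{α/2} + z_β = 1.960 + 0.674 = 2.634.
n = 2 × (2.634 / 0.263)² = 2 × 10.015² = 2 × 100.30 = 200.6.
Round up to the next whole participant.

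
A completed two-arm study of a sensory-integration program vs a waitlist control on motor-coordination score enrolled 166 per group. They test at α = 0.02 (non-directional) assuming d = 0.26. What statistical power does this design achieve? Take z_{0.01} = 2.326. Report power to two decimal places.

For two equal groups, power = Φ(d·√(n/2) − z_{α/2}).
d·√(n/2) = 0.26 × √(166/2) = 0.26 × 9.110 = 2.369.
z_β = 2.369 − 2.326 = 0.043.
Power = Φ(0.043) = 0.517.

power ≈ 0.52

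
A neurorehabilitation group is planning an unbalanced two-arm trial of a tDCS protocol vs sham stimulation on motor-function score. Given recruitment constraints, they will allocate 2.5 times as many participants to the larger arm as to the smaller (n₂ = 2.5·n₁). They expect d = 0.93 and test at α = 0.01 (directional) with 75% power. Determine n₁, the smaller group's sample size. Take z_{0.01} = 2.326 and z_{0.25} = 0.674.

n₁ = 15

With allocation ratio k = n₂/n₁ = 2.5, Var(x̄₁−x̄₂) = σ²(1/n₁ + 1/(k·n₁)) = σ²·(k+1)/(k·n₁).
So n₁ = (1 + 1/k)·((z_{α} + z_β)/d)² = 1.400 × (3.000/0.93)².
n₁ = 1.400 × 10.41 = 14.6.
Round up: n₁ = 15, giving n₂ = ⌈2.5 × 15⌉ = ⌈37.5⌉ = 38.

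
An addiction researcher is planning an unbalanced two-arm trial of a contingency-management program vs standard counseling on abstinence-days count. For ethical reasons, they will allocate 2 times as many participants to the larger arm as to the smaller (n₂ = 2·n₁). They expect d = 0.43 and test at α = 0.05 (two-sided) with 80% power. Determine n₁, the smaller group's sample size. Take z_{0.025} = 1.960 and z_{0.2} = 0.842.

With allocation ratio k = n₂/n₁ = 2, Var(x̄₁−x̄₂) = σ²(1/n₁ + 1/(k·n₁)) = σ²·(k+1)/(k·n₁).
So n₁ = (1 + 1/k)·((z_{α/2} + z_β)/d)² = 1.500 × (2.802/0.43)².
n₁ = 1.500 × 42.46 = 63.7.
Round up: n₁ = 64, giving n₂ = 2 × 64 = 128.

n₁ = 64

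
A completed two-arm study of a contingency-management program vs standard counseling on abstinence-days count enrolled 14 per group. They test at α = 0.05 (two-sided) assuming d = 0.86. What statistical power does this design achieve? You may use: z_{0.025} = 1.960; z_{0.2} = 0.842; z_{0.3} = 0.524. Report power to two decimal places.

power ≈ 0.62

For two equal groups, power = Φ(d·√(n/2) − z_{α/2}).
d·√(n/2) = 0.86 × √(14/2) = 0.86 × 2.646 = 2.275.
z_β = 2.275 − 1.960 = 0.315.
Power = Φ(0.315) = 0.624.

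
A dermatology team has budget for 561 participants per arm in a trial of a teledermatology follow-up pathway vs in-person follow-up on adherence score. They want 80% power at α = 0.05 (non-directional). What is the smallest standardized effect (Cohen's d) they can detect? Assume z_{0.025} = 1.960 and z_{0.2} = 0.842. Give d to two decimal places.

d_min ≈ 0.17

For two independent groups of n = 561 each: d_min = (z_{α/2} + z_β)·√(2/n).
z-sum = 1.960 + 0.842 = 2.802.
d_min = 2.802 × √(2/561) = 2.802 × 0.0597 = 0.167.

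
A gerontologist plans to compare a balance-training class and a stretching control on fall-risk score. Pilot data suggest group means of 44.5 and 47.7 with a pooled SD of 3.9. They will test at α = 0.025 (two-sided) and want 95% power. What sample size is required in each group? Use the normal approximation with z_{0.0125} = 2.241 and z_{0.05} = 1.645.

n = 45 per group

Cohen's d = |M₁ − M₂| / SD_pooled = |44.5 − 47.7| / 3.9 = 3.2 / 3.9 = 0.821.
For two independent groups with equal n: n = 2·((z_{α/2} + z_β) / d)².
z_{α/2} + z_β = 2.241 + 1.645 = 3.886.
n = 2 × (3.886 / 0.821)² = 2 × 4.733² = 2 × 22.40 = 44.8.
Round up to the next whole participant.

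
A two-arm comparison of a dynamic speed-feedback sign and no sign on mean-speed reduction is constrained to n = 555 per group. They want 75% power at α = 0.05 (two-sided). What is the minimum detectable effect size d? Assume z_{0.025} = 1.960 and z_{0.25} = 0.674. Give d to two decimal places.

d_min ≈ 0.16

For two independent groups of n = 555 each: d_min = (z_{α/2} + z_β)·√(2/n).
z-sum = 1.960 + 0.674 = 2.634.
d_min = 2.634 × √(2/555) = 2.634 × 0.0600 = 0.158.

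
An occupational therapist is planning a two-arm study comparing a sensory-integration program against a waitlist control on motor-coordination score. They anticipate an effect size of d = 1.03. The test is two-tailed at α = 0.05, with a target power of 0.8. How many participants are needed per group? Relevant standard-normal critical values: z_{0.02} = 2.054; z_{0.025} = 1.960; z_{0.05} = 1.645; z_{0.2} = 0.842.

n = 15 per group

For two independent groups with equal n: n = 2·((z_{α/2} + z_β) / d)².
z_{α/2} + z_β = 1.960 + 0.842 = 2.802.
n = 2 × (2.802 / 1.03)² = 2 × 2.720² = 2 × 7.40 = 14.8.
Round up to the next whole participant.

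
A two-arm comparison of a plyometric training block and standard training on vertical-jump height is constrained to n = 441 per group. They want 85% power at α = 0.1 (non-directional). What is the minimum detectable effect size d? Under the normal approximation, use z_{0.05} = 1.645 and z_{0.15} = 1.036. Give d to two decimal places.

d_min ≈ 0.18

For two independent groups of n = 441 each: d_min = (z_{α/2} + z_β)·√(2/n).
z-sum = 1.645 + 1.036 = 2.681.
d_min = 2.681 × √(2/441) = 2.681 × 0.0673 = 0.181.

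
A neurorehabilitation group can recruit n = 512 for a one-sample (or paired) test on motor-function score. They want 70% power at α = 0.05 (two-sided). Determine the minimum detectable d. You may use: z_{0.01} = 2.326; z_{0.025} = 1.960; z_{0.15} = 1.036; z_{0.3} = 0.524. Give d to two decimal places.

d_min ≈ 0.11

For a single sample (or paired design) of n = 512: d_min = (z_{α/2} + z_β)/√n.
z-sum = 1.960 + 0.524 = 2.484.
d_min = 2.484 / √512 = 2.484 / 22.627 = 0.110.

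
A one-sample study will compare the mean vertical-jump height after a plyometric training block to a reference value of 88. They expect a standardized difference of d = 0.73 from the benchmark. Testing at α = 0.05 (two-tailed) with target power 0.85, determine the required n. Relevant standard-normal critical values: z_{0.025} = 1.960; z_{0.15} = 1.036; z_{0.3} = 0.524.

For a one-sample test: n = ((z_{α/2} + z_β) / d)².
z_{α/2} + z_β = 1.960 + 1.036 = 2.996.
n = (2.996 / 0.73)² = 4.104² = 16.84.
Round up.

n = 17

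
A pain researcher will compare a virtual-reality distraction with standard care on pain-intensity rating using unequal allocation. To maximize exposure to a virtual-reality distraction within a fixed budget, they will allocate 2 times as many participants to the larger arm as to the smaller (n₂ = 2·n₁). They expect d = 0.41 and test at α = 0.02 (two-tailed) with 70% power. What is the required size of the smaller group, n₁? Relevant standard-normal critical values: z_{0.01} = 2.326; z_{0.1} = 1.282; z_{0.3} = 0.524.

With allocation ratio k = n₂/n₁ = 2, Var(x̄₁−x̄₂) = σ²(1/n₁ + 1/(k·n₁)) = σ²·(k+1)/(k·n₁).
So n₁ = (1 + 1/k)·((z_{α/2} + z_β)/d)² = 1.500 × (2.850/0.41)².
n₁ = 1.500 × 48.32 = 72.5.
Round up: n₁ = 73, giving n₂ = 2 × 73 = 146.

n₁ = 73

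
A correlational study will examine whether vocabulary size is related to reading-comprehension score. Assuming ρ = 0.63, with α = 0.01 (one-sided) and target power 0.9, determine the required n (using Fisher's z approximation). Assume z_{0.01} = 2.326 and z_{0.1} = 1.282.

n = 27

Fisher's z: C = ½·ln((1+r)/(1−r)) = ½·ln(4.4054) = 0.7414.
n = ((z_{α} + z_β)/C)² + 3.
(2.326 + 1.282) / 0.7414 = 3.608 / 0.7414 = 4.866.
n = 4.866² + 3 = 23.68 + 3 = 26.7.
Round up.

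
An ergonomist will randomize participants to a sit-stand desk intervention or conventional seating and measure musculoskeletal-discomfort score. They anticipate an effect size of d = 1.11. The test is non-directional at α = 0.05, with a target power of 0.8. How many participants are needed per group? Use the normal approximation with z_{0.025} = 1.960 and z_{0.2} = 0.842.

n = 13 per group

For two independent groups with equal n: n = 2·((z_{α/2} + z_β) / d)².
z_{α/2} + z_β = 1.960 + 0.842 = 2.802.
n = 2 × (2.802 / 1.11)² = 2 × 2.524² = 2 × 6.37 = 12.7.
Round up to the next whole participant.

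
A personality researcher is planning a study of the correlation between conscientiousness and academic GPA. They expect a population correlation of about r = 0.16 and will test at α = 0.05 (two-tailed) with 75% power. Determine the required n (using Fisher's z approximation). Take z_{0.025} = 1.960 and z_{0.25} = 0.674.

Fisher's z: C = ½·ln((1+r)/(1−r)) = ½·ln(1.3810) = 0.1614.
n = ((z_{α/2} + z_β)/C)² + 3.
(1.960 + 0.674) / 0.1614 = 2.634 / 0.1614 = 16.320.
n = 16.320² + 3 = 266.33 + 3 = 269.3.
Round up.

n = 270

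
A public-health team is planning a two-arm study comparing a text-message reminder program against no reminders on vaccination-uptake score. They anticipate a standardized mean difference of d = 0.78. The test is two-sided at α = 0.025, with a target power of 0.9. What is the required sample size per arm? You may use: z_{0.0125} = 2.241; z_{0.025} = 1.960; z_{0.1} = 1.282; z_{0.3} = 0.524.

n = 41 per group

For two independent groups with equal n: n = 2·((z_{α/2} + z_β) / d)².
z_{α/2} + z_β = 2.241 + 1.282 = 3.523.
n = 2 × (3.523 / 0.78)² = 2 × 4.517² = 2 × 20.40 = 40.8.
Round up to the next whole participant.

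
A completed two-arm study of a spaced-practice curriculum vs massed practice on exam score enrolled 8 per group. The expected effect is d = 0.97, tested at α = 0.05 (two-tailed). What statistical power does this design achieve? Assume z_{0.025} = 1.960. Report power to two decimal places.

power ≈ 0.49

For two equal groups, power = Φ(d·√(n/2) − z_{α/2}).
d·√(n/2) = 0.97 × √(8/2) = 0.97 × 2.000 = 1.940.
z_β = 1.940 − 1.960 = -0.020.
Power = Φ(-0.020) = 0.492.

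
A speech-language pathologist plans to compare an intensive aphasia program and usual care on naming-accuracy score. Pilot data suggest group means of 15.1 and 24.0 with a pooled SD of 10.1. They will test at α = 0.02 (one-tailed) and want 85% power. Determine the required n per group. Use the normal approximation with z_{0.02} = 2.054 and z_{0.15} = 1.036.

n = 25 per group

Cohen's d = |M₁ − M₂| / SD_pooled = |15.1 − 24.0| / 10.1 = 8.9 / 10.1 = 0.881.
For two independent groups with equal n: n = 2·((z_{α} + z_β) / d)².
z_{α} + z_β = 2.054 + 1.036 = 3.090.
n = 2 × (3.090 / 0.881)² = 2 × 3.507² = 2 × 12.30 = 24.6.
Round up to the next whole participant.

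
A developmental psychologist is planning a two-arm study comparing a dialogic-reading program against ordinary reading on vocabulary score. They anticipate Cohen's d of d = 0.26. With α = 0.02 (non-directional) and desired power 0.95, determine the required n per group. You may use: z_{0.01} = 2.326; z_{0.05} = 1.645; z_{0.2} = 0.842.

For two independent groups with equal n: n = 2·((z_{α/2} + z_β) / d)².
z_{α/2} + z_β = 2.326 + 1.645 = 3.971.
n = 2 × (3.971 / 0.26)² = 2 × 15.273² = 2 × 233.27 = 466.5.
Round up to the next whole participant.

n = 467 per group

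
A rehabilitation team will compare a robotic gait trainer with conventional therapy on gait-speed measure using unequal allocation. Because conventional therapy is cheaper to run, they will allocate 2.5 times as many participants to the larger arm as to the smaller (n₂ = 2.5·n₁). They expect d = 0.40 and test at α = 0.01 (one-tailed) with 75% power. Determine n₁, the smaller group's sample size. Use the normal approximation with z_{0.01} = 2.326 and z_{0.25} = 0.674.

n₁ = 79

With allocation ratio k = n₂/n₁ = 2.5, Var(x̄₁−x̄₂) = σ²(1/n₁ + 1/(k·n₁)) = σ²·(k+1)/(k·n₁).
So n₁ = (1 + 1/k)·((z_{α} + z_β)/d)² = 1.400 × (3.000/0.40)².
n₁ = 1.400 × 56.25 = 78.8.
Round up: n₁ = 79, giving n₂ = ⌈2.5 × 79⌉ = ⌈197.5⌉ = 198.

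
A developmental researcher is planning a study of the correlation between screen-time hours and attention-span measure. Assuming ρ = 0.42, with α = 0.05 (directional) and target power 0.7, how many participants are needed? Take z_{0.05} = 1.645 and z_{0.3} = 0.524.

n = 27

Fisher's z: C = ½·ln((1+r)/(1−r)) = ½·ln(2.4483) = 0.4477.
n = ((z_{α} + z_β)/C)² + 3.
(1.645 + 0.524) / 0.4477 = 2.169 / 0.4477 = 4.845.
n = 4.845² + 3 = 23.47 + 3 = 26.5.
Round up.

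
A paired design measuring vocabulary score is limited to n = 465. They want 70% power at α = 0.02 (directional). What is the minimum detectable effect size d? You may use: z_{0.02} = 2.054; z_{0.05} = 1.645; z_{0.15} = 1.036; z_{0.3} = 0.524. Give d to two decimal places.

d_min ≈ 0.12

For a single sample (or paired design) of n = 465: d_min = (z_{α} + z_β)/√n.
z-sum = 2.054 + 0.524 = 2.578.
d_min = 2.578 / √465 = 2.578 / 21.564 = 0.120.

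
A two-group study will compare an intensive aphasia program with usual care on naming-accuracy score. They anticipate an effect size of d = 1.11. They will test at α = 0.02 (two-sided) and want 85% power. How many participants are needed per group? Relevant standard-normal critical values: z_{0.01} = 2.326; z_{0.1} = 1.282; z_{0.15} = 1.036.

n = 19 per group

For two independent groups with equal n: n = 2·((z_{α/2} + z_β) / d)².
z_{α/2} + z_β = 2.326 + 1.036 = 3.362.
n = 2 × (3.362 / 1.11)² = 2 × 3.029² = 2 × 9.17 = 18.3.
Round up to the next whole participant.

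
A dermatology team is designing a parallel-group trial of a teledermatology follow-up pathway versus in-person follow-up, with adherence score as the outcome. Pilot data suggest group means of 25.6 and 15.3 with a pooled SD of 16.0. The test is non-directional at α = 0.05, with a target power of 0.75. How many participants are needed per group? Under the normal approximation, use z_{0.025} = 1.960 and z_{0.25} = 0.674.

n = 34 per group

Cohen's d = |M₁ − M₂| / SD_pooled = |25.6 − 15.3| / 16.0 = 10.3 / 16.0 = 0.644.
For two independent groups with equal n: n = 2·((z_{α/2} + z_β) / d)².
z_{α/2} + z_β = 1.960 + 0.674 = 2.634.
n = 2 × (2.634 / 0.644)² = 2 × 4.090² = 2 × 16.73 = 33.5.
Round up to the next whole participant.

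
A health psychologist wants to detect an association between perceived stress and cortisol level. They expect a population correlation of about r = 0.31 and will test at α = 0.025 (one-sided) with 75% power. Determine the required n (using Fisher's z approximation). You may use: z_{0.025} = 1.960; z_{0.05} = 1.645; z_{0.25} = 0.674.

n = 71

Fisher's z: C = ½·ln((1+r)/(1−r)) = ½·ln(1.8986) = 0.3205.
n = ((z_{α} + z_β)/C)² + 3.
(1.960 + 0.674) / 0.3205 = 2.634 / 0.3205 = 8.218.
n = 8.218² + 3 = 67.54 + 3 = 70.5.
Round up.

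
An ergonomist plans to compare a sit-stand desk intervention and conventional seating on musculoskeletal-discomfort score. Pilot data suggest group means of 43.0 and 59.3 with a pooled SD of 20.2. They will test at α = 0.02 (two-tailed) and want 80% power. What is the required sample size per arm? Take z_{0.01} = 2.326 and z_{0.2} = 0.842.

n = 31 per group

Cohen's d = |M₁ − M₂| / SD_pooled = |43.0 − 59.3| / 20.2 = 16.3 / 20.2 = 0.807.
For two independent groups with equal n: n = 2·((z_{α/2} + z_β) / d)².
z_{α/2} + z_β = 2.326 + 0.842 = 3.168.
n = 2 × (3.168 / 0.807)² = 2 × 3.926² = 2 × 15.41 = 30.8.
Round up to the next whole participant.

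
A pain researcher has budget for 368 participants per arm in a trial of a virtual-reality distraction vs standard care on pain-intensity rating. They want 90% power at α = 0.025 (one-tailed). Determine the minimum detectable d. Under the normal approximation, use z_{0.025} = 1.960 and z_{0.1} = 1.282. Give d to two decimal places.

d_min ≈ 0.24

For two independent groups of n = 368 each: d_min = (z_{α} + z_β)·√(2/n).
z-sum = 1.960 + 1.282 = 3.242.
d_min = 3.242 × √(2/368) = 3.242 × 0.0737 = 0.239.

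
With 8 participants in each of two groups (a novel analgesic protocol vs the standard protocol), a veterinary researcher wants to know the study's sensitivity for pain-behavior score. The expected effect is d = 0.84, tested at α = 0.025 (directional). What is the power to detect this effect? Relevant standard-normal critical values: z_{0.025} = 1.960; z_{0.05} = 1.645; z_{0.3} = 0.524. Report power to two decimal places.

For two equal groups, power = Φ(d·√(n/2) − z_{α}).
d·√(n/2) = 0.84 × √(8/2) = 0.84 × 2.000 = 1.680.
z_β = 1.680 − 1.960 = -0.280.
Power = Φ(-0.280) = 0.390.

power ≈ 0.39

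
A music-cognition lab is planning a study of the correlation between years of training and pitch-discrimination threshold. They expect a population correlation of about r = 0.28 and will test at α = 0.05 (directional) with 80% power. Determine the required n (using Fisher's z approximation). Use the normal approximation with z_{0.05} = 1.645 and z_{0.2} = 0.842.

n = 78

Fisher's z: C = ½·ln((1+r)/(1−r)) = ½·ln(1.7778) = 0.2877.
n = ((z_{α} + z_β)/C)² + 3.
(1.645 + 0.842) / 0.2877 = 2.487 / 0.2877 = 8.644.
n = 8.644² + 3 = 74.73 + 3 = 77.7.
Round up.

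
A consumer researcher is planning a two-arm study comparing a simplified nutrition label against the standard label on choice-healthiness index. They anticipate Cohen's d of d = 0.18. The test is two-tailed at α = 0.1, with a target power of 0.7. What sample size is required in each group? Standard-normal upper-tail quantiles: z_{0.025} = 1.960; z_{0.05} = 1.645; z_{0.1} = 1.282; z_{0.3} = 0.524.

For two independent groups with equal n: n = 2·((z_{α/2} + z_β) / d)².
z_{α/2} + z_β = 1.645 + 0.524 = 2.169.
n = 2 × (2.169 / 0.18)² = 2 × 12.050² = 2 × 145.20 = 290.4.
Round up to the next whole participant.

n = 291 per group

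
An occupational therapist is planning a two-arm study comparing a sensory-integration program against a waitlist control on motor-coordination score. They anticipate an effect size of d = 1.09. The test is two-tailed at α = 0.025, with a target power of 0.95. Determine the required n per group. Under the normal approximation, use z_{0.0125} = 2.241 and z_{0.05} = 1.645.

For two independent groups with equal n: n = 2·((z_{α/2} + z_β) / d)².
z_{α/2} + z_β = 2.241 + 1.645 = 3.886.
n = 2 × (3.886 / 1.09)² = 2 × 3.565² = 2 × 12.71 = 25.4.
Round up to the next whole participant.

n = 26 per group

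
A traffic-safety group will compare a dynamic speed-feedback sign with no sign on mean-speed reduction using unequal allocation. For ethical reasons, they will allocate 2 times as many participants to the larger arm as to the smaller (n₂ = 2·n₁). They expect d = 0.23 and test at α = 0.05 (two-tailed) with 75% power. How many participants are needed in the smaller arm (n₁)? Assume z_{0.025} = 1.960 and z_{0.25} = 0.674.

With allocation ratio k = n₂/n₁ = 2, Var(x̄₁−x̄₂) = σ²(1/n₁ + 1/(k·n₁)) = σ²·(k+1)/(k·n₁).
So n₁ = (1 + 1/k)·((z_{α/2} + z_β)/d)² = 1.500 × (2.634/0.23)².
n₁ = 1.500 × 131.15 = 196.7.
Round up: n₁ = 197, giving n₂ = 2 × 197 = 394.

n₁ = 197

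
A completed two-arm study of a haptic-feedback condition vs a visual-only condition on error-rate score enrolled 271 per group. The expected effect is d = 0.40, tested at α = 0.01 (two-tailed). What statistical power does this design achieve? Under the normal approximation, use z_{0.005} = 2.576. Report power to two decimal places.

power ≈ 0.98

For two equal groups, power = Φ(d·√(n/2) − z_{α/2}).
d·√(n/2) = 0.40 × √(271/2) = 0.40 × 11.640 = 4.656.
z_β = 4.656 − 2.576 = 2.080.
Power = Φ(2.080) = 0.981.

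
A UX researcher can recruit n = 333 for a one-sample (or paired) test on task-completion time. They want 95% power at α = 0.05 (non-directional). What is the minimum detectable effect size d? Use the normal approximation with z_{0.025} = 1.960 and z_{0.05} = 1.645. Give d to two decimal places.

For a single sample (or paired design) of n = 333: d_min = (z_{α/2} + z_β)/√n.
z-sum = 1.960 + 1.645 = 3.605.
d_min = 3.605 / √333 = 3.605 / 18.248 = 0.198.

d_min ≈ 0.20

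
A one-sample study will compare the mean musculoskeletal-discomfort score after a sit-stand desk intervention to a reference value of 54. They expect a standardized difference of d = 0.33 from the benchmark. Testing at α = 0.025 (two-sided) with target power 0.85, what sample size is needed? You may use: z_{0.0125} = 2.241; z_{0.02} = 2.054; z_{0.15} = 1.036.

For a one-sample test: n = ((z_{α/2} + z_β) / d)².
z_{α/2} + z_β = 2.241 + 1.036 = 3.277.
n = (3.277 / 0.33)² = 9.930² = 98.61.
Round up.

n = 99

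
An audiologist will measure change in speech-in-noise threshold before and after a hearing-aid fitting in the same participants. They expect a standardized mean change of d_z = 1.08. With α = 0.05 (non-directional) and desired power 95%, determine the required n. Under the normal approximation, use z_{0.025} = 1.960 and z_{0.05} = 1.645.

For a paired (one-sample on differences) test: n = ((z_{α/2} + z_β) / d)².
z_{α/2} + z_β = 1.960 + 1.645 = 3.605.
n = (3.605 / 1.08)² = 3.338² = 11.14.
Round up.

n = 12 pairs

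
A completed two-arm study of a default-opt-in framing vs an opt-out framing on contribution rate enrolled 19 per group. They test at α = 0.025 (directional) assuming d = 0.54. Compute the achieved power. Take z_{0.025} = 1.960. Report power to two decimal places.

power ≈ 0.38

For two equal groups, power = Φ(d·√(n/2) − z_{α}).
d·√(n/2) = 0.54 × √(19/2) = 0.54 × 3.082 = 1.664.
z_β = 1.664 − 1.960 = -0.296.
Power = Φ(-0.296) = 0.384.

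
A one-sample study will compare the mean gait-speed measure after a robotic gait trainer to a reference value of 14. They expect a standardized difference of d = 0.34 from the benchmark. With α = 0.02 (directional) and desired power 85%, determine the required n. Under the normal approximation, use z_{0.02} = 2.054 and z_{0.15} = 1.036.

n = 83

For a one-sample test: n = ((z_{α} + z_β) / d)².
z_{α} + z_β = 2.054 + 1.036 = 3.090.
n = (3.090 / 0.34)² = 9.088² = 82.60.
Round up.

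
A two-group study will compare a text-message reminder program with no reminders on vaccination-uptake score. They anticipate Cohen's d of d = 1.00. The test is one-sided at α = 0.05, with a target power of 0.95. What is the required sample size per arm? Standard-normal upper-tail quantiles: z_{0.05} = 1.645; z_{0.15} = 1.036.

n = 22 per group

For two independent groups with equal n: n = 2·((z_{α} + z_β) / d)².
z_{α} + z_β = 1.645 + 1.645 = 3.290.
n = 2 × (3.290 / 1.00)² = 2 × 3.290² = 2 × 10.82 = 21.6.
Round up to the next whole participant.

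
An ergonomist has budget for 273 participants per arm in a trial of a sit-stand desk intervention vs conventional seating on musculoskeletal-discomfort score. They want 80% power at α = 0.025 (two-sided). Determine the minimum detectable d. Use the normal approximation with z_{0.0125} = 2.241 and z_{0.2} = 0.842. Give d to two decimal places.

d_min ≈ 0.26

For two independent groups of n = 273 each: d_min = (z_{α/2} + z_β)·√(2/n).
z-sum = 2.241 + 0.842 = 3.083.
d_min = 3.083 × √(2/273) = 3.083 × 0.0856 = 0.264.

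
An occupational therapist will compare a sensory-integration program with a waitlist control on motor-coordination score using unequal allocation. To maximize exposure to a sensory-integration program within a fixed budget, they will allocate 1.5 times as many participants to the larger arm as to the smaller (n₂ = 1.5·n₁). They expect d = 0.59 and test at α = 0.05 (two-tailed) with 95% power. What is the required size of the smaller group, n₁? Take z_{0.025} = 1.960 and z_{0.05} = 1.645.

With allocation ratio k = n₂/n₁ = 1.5, Var(x̄₁−x̄₂) = σ²(1/n₁ + 1/(k·n₁)) = σ²·(k+1)/(k·n₁).
So n₁ = (1 + 1/k)·((z_{α/2} + z_β)/d)² = 1.667 × (3.605/0.59)².
n₁ = 1.667 × 37.33 = 62.2.
Round up: n₁ = 63, giving n₂ = ⌈1.5 × 63⌉ = ⌈94.5⌉ = 95.

n₁ = 63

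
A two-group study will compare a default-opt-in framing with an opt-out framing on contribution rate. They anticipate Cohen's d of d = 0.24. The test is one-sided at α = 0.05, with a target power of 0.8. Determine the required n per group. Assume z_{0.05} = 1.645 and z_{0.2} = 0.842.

n = 215 per group

For two independent groups with equal n: n = 2·((z_{α} + z_β) / d)².
z_{α} + z_β = 1.645 + 0.842 = 2.487.
n = 2 × (2.487 / 0.24)² = 2 × 10.363² = 2 × 107.38 = 214.8.
Round up to the next whole participant.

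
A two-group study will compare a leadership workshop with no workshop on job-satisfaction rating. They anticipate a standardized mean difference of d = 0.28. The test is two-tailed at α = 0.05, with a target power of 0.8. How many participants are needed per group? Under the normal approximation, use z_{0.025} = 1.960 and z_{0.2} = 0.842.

n = 201 per group

For two independent groups with equal n: n = 2·((z_{α/2} + z_β) / d)².
z_{α/2} + z_β = 1.960 + 0.842 = 2.802.
n = 2 × (2.802 / 0.28)² = 2 × 10.007² = 2 × 100.14 = 200.3.
Round up to the next whole participant.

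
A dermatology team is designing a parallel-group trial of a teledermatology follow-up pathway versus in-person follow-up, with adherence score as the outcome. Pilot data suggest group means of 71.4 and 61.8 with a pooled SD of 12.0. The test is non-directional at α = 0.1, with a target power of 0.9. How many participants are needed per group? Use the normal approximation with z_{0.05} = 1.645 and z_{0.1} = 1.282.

n = 27 per group

Cohen's d = |M₁ − M₂| / SD_pooled = |71.4 − 61.8| / 12.0 = 9.6 / 12.0 = 0.800.
For two independent groups with equal n: n = 2·((z_{α/2} + z_β) / d)².
z_{α/2} + z_β = 1.645 + 1.282 = 2.927.
n = 2 × (2.927 / 0.800)² = 2 × 3.659² = 2 × 13.39 = 26.8.
Round up to the next whole participant.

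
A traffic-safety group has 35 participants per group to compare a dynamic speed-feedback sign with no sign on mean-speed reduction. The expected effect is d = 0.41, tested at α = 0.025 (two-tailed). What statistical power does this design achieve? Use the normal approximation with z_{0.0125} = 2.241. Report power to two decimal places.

power ≈ 0.30

For two equal groups, power = Φ(d·√(n/2) − z_{α/2}).
d·√(n/2) = 0.41 × √(35/2) = 0.41 × 4.183 = 1.715.
z_β = 1.715 − 2.241 = -0.526.
Power = Φ(-0.526) = 0.299.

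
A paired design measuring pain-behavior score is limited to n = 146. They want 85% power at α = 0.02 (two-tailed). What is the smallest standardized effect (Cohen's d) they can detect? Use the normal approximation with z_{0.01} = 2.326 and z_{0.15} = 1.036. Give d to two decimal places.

For a single sample (or paired design) of n = 146: d_min = (z_{α/2} + z_β)/√n.
z-sum = 2.326 + 1.036 = 3.362.
d_min = 3.362 / √146 = 3.362 / 12.083 = 0.278.

d_min ≈ 0.28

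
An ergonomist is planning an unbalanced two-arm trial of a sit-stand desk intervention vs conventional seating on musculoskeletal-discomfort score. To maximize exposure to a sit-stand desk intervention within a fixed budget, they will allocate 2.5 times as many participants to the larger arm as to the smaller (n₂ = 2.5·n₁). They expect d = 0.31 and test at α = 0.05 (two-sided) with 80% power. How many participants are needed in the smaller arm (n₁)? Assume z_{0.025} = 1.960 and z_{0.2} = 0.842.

With allocation ratio k = n₂/n₁ = 2.5, Var(x̄₁−x̄₂) = σ²(1/n₁ + 1/(k·n₁)) = σ²·(k+1)/(k·n₁).
So n₁ = (1 + 1/k)·((z_{α/2} + z_β)/d)² = 1.400 × (2.802/0.31)².
n₁ = 1.400 × 81.70 = 114.4.
Round up: n₁ = 115, giving n₂ = ⌈2.5 × 115⌉ = ⌈287.5⌉ = 288.

n₁ = 115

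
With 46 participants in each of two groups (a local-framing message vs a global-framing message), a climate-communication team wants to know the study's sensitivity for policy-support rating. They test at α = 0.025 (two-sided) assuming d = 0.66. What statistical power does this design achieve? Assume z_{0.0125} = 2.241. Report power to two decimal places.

For two equal groups, power = Φ(d·√(n/2) − z_{α/2}).
d·√(n/2) = 0.66 × √(46/2) = 0.66 × 4.796 = 3.165.
z_β = 3.165 − 2.241 = 0.924.
Power = Φ(0.924) = 0.822.

power ≈ 0.82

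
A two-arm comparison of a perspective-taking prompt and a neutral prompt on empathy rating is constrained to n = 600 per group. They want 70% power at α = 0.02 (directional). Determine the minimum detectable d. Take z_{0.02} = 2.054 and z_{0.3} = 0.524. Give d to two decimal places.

d_min ≈ 0.15

For two independent groups of n = 600 each: d_min = (z_{α} + z_β)·√(2/n).
z-sum = 2.054 + 0.524 = 2.578.
d_min = 2.578 × √(2/600) = 2.578 × 0.0577 = 0.149.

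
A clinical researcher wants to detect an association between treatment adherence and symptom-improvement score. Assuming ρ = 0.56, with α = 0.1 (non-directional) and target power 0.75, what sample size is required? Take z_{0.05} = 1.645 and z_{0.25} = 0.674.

Fisher's z: C = ½·ln((1+r)/(1−r)) = ½·ln(3.5455) = 0.6328.
n = ((z_{α/2} + z_β)/C)² + 3.
(1.645 + 0.674) / 0.6328 = 2.319 / 0.6328 = 3.665.
n = 3.665² + 3 = 13.43 + 3 = 16.4.
Round up.

n = 17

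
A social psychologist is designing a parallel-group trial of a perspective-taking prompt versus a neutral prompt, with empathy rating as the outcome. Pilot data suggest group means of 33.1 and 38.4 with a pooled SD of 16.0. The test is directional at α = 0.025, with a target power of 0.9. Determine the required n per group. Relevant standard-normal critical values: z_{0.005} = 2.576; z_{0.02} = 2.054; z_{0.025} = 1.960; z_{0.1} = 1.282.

Cohen's d = |M₁ − M₂| / SD_pooled = |33.1 − 38.4| / 16.0 = 5.3 / 16.0 = 0.331.
For two independent groups with equal n: n = 2·((z_{α} + z_β) / d)².
z_{α} + z_β = 1.960 + 1.282 = 3.242.
n = 2 × (3.242 / 0.331)² = 2 × 9.795² = 2 × 95.93 = 191.9.
Round up to the next whole participant.

n = 192 per group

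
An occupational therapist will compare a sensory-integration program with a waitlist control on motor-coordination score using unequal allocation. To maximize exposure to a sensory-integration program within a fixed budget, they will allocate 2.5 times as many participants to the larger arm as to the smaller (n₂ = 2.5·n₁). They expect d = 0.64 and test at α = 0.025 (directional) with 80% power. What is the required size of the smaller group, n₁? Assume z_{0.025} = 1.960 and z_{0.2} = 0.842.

With allocation ratio k = n₂/n₁ = 2.5, Var(x̄₁−x̄₂) = σ²(1/n₁ + 1/(k·n₁)) = σ²·(k+1)/(k·n₁).
So n₁ = (1 + 1/k)·((z_{α} + z_β)/d)² = 1.400 × (2.802/0.64)².
n₁ = 1.400 × 19.17 = 26.8.
Round up: n₁ = 27, giving n₂ = ⌈2.5 × 27⌉ = ⌈67.5⌉ = 68.

n₁ = 27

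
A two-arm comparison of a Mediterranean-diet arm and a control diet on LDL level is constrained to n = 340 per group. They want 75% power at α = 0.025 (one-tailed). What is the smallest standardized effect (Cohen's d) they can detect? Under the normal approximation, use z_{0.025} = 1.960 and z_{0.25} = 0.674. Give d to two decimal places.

For two independent groups of n = 340 each: d_min = (z_{α} + z_β)·√(2/n).
z-sum = 1.960 + 0.674 = 2.634.
d_min = 2.634 × √(2/340) = 2.634 × 0.0767 = 0.202.

d_min ≈ 0.20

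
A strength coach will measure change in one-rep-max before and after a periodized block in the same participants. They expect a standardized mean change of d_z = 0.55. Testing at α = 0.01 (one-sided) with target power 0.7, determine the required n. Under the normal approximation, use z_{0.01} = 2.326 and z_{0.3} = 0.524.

For a paired (one-sample on differences) test: n = ((z_{α} + z_β) / d)².
z_{α} + z_β = 2.326 + 0.524 = 2.850.
n = (2.850 / 0.55)² = 5.182² = 26.85.
Round up.

n = 27 pairs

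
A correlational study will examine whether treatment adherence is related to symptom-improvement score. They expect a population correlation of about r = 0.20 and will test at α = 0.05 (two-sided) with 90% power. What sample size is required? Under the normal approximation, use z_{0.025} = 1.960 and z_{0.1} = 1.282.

n = 259

Fisher's z: C = ½·ln((1+r)/(1−r)) = ½·ln(1.5000) = 0.2027.
n = ((z_{α/2} + z_β)/C)² + 3.
(1.960 + 1.282) / 0.2027 = 3.242 / 0.2027 = 15.994.
n = 15.994² + 3 = 255.81 + 3 = 258.8.
Round up.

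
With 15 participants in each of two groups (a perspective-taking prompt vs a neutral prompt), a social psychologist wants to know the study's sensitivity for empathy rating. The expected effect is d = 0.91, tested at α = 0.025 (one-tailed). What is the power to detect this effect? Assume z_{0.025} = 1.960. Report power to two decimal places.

power ≈ 0.70

For two equal groups, power = Φ(d·√(n/2) − z_{α}).
d·√(n/2) = 0.91 × √(15/2) = 0.91 × 2.739 = 2.492.
z_β = 2.492 − 1.960 = 0.532.
Power = Φ(0.532) = 0.703.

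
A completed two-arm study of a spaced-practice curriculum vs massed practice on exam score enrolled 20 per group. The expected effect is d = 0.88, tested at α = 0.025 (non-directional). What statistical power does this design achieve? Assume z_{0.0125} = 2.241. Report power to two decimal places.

For two equal groups, power = Φ(d·√(n/2) − z_{α/2}).
d·√(n/2) = 0.88 × √(20/2) = 0.88 × 3.162 = 2.783.
z_β = 2.783 − 2.241 = 0.542.
Power = Φ(0.542) = 0.706.

power ≈ 0.71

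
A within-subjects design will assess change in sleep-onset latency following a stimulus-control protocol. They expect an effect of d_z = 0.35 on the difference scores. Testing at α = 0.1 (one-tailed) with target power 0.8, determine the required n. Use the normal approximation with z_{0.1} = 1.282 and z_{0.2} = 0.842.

For a paired (one-sample on differences) test: n = ((z_{α} + z_β) / d)².
z_{α} + z_β = 1.282 + 0.842 = 2.124.
n = (2.124 / 0.35)² = 6.069² = 36.83.
Round up.

n = 37 pairs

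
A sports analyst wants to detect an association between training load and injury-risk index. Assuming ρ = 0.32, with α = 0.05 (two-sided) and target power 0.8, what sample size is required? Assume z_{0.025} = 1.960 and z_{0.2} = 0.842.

Fisher's z: C = ½·ln((1+r)/(1−r)) = ½·ln(1.9412) = 0.3316.
n = ((z_{α/2} + z_β)/C)² + 3.
(1.960 + 0.842) / 0.3316 = 2.802 / 0.3316 = 8.450.
n = 8.450² + 3 = 71.40 + 3 = 74.4.
Round up.

n = 75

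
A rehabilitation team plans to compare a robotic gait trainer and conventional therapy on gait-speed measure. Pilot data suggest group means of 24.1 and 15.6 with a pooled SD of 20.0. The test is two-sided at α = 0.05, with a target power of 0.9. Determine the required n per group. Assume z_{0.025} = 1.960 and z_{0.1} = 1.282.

Cohen's d = |M₁ − M₂| / SD_pooled = |24.1 − 15.6| / 20.0 = 8.5 / 20.0 = 0.425.
For two independent groups with equal n: n = 2·((z_{α/2} + z_β) / d)².
z_{α/2} + z_β = 1.960 + 1.282 = 3.242.
n = 2 × (3.242 / 0.425)² = 2 × 7.628² = 2 × 58.19 = 116.4.
Round up to the next whole participant.

n = 117 per group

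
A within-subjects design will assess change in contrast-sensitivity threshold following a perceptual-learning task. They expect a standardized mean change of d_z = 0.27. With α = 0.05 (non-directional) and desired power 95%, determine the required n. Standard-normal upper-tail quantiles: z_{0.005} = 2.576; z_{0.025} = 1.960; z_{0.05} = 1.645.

For a paired (one-sample on differences) test: n = ((z_{α/2} + z_β) / d)².
z_{α/2} + z_β = 1.960 + 1.645 = 3.605.
n = (3.605 / 0.27)² = 13.352² = 178.27.
Round up.

n = 179 pairs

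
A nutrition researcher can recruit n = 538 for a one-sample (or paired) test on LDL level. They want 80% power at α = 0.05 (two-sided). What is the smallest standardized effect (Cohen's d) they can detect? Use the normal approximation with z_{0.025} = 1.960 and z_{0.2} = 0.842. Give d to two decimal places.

d_min ≈ 0.12

For a single sample (or paired design) of n = 538: d_min = (z_{α/2} + z_β)/√n.
z-sum = 1.960 + 0.842 = 2.802.
d_min = 2.802 / √538 = 2.802 / 23.195 = 0.121.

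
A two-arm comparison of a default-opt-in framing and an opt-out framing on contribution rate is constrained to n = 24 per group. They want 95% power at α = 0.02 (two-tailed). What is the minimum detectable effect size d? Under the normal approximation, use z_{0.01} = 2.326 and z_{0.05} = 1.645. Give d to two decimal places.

d_min ≈ 1.15

For two independent groups of n = 24 each: d_min = (z_{α/2} + z_β)·√(2/n).
z-sum = 2.326 + 1.645 = 3.971.
d_min = 3.971 × √(2/24) = 3.971 × 0.2887 = 1.146.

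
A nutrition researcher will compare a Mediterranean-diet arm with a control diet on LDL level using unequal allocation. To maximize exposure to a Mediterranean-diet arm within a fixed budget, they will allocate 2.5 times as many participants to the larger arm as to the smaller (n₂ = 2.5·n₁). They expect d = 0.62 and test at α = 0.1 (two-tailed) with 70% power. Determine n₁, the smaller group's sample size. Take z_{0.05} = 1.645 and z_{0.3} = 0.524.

With allocation ratio k = n₂/n₁ = 2.5, Var(x̄₁−x̄₂) = σ²(1/n₁ + 1/(k·n₁)) = σ²·(k+1)/(k·n₁).
So n₁ = (1 + 1/k)·((z_{α/2} + z_β)/d)² = 1.400 × (2.169/0.62)².
n₁ = 1.400 × 12.24 = 17.1.
Round up: n₁ = 18, giving n₂ = 2.5 × 18 = 45.

n₁ = 18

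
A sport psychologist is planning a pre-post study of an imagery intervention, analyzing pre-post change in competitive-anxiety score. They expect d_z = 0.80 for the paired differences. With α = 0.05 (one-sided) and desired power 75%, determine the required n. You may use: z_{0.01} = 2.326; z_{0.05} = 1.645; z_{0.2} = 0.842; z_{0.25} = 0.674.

n = 9 pairs

For a paired (one-sample on differences) test: n = ((z_{α} + z_β) / d)².
z_{α} + z_β = 1.645 + 0.674 = 2.319.
n = (2.319 / 0.80)² = 2.899² = 8.40.
Round up.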